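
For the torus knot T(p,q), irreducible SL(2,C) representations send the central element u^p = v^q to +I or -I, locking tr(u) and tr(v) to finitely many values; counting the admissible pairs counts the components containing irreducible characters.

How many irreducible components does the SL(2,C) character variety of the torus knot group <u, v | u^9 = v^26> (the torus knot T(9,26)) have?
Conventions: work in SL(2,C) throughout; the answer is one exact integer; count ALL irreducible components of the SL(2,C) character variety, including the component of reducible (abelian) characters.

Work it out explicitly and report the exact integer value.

101

Gamma = < u, v | u^9 = v^26 > (torus knot T(9,26)); the central element u^9 = v^26 acts as +I or -I in any irreducible SL(2,C) representation.
This locks tr(u) to 2*cos(pi*alpha/9), alpha in 1..8, and tr(v) to 2*cos(pi*beta/26), beta in 1..25, on each component of irreducible characters.
Consistency of u^9 = (-1)^alpha I with v^26 = (-1)^beta I forces alpha = beta (mod 2).
Counting: 4 odd alphas x 13 odd betas + 4 even alphas x 12 even betas = 52 + 48 = 100.
That is 100 components of irreducible characters, and with the reducible (abelian) component the total is 101.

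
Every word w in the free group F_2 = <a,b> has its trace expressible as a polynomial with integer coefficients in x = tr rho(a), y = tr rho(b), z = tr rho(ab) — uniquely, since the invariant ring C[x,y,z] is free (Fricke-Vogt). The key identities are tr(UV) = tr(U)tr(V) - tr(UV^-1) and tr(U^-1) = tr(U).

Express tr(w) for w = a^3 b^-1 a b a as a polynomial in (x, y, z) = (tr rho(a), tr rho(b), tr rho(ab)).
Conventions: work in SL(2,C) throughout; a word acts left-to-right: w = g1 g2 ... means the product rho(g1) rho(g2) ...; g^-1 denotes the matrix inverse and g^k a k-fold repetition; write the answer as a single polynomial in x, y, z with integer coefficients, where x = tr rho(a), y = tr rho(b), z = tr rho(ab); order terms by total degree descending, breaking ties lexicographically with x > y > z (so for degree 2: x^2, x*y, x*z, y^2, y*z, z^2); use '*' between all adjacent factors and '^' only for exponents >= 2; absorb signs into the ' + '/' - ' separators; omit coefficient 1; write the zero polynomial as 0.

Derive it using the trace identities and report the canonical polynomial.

x^4*y*z - x^3*y^2 - x^3*z^2 - 2*x^2*y*z + x^3 + 2*x*y^2 + 2*x*z^2 - 3*x

trace(b a^2) = trace(a) trace(b a) - trace(b) = x*z - y
use: trace(a^2 b a) = trace(a) trace(b a^2) - trace(b a) = x^2*z - x*y - z
use: trace(a^3 b a) = trace(a) trace(a^2 b a) - trace(a^2 b) = x^3*z - x^2*y - 2*x*z + y
trace(a b a^4) = trace(a) trace(a^3 b a) - trace(a^3 b) = x^4*z - x^3*y - 3*x^2*z + 2*x*y + z
trace(b a b a) = trace(a b) trace(a b) - trace(1) = z^2 - 2
trace(b a b) = trace(b) trace(a b) - trace(a) = y*z - x
use: trace(b a b a^2) = trace(a) trace(b a b a) - trace(b a b) = x*z^2 - y*z - x
use: trace(a^2 b a b a) = trace(a) trace(b a b a^2) - trace(b a b a) = x^2*z^2 - x*y*z - x^2 - z^2 + 2
use: trace(a b a^4 b) = trace(a) trace(a^2 b a b a) - trace(a^2 b a b) = x^3*z^2 - x^2*y*z - x^3 - 2*x*z^2 + y*z + 3*x
trace(a^3 b^-1 a b a) = trace(a b a^4) trace(b) - trace(a b a^4 b) = x^4*y*z - x^3*y^2 - x^3*z^2 - 2*x^2*y*z + x^3 + 2*x*y^2 + 2*x*z^2 - 3*x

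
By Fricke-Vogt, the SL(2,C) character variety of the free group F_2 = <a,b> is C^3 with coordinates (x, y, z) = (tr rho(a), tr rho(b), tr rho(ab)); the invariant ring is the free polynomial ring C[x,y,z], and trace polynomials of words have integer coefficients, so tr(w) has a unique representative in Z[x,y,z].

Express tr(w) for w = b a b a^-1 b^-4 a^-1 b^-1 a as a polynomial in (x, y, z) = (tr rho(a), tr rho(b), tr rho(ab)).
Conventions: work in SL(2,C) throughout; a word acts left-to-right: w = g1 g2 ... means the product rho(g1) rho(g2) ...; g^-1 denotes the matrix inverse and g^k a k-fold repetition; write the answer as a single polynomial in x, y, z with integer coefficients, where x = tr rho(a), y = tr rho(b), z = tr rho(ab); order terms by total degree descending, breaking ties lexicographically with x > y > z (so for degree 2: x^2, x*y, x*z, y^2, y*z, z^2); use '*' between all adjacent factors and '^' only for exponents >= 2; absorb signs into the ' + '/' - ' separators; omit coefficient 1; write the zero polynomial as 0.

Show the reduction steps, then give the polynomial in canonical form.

-x*y^4*z^3 + 2*x^2*y^3*z^2 + y^5*z^2 + y^3*z^4 - x^3*y^2*z - x*y^4*z + x*y^2*z^3 - 3*x^2*y*z^2 - 6*y^3*z^2 - 2*y*z^4 + x^3*z + 5*x*y^2*z + x*z^3 + y^3 + 8*y*z^2 - 4*x*z - 3*y

apply: tr(b a b) = tr(b)*tr(a b) - tr(a) = y*z - x
tr(b a b a) = tr(a b)*tr(a b) - tr(1) = z^2 - 2
use: tr(a b a^-1 b) = tr(b a b)*tr(a) - tr(b a b a) = x*y*z - x^2 - z^2 + 2
tr(b^-1 a b a^-1) = tr(a b a^-1)*tr(b) - tr(a b a^-1 b) = -x*y*z + x^2 + y^2 + z^2 - 2
use: tr(a b a^-1 b^-2) = tr(b^-1 a b a^-1)*tr(b) - tr(b^-1 a b a^-1 b) = -x*y^2*z + x^2*y + y^3 + y*z^2 - 3*y
tr(a b a^-1 b^-3) = tr(a b a^-1 b^-2)*tr(b) - tr(a b a^-1 b^-1) = -x*y^3*z + x^2*y^2 + y^4 + y^2*z^2 + x*y*z - x^2 - 4*y^2 - z^2 + 2
tr(a b a b a) = tr(a)*tr(b a b a) - tr(b a b) = x*z^2 - y*z - x
tr(b a b a b a) = tr(b a b a)*tr(b a) - tr(a b) = z^3 - 3*z
tr(a b a) = tr(a)*tr(b a) - tr(b) = x*z - y
tr(b a b a b) = tr(b)*tr(a b a b) - tr(a b a) = y*z^2 - x*z - y
apply: tr(a b a b a b a) = tr(a)*tr(b a b a b a) - tr(b a b a b) = x*z^3 - y*z^2 - 2*x*z + y
tr(a b a b a b a b) = tr(b a)*tr(b a b a b a) - tr(b^-1 a^-1 b^-1 a^-1) = z^4 - 4*z^2 + 2
use: tr(b a b a b a b^-1 a) = tr(a b a b a b a)*tr(b) - tr(a b a b a b a b) = x*y*z^3 - y^2*z^2 - z^4 - 2*x*y*z + y^2 + 4*z^2 - 2
apply: tr(b^-1 a^-1 b a b a b a) = tr(b a b a b a b^-1)*tr(a) - tr(b a b a b a b^-1 a) = -x*y*z^3 + x^2*z^2 + y^2*z^2 + z^4 + x*y*z - x^2 - y^2 - 4*z^2 + 2
tr(b^-1 a^-1 b a b a b a^-1) = tr(b^-1 a^-1 b a b a b)*tr(a) - tr(b^-1 a^-1 b a b a b a) = x*y*z^3 - x^2*z^2 - y^2*z^2 - z^4 + y^2 + 4*z^2 - 2
use: tr(b a b a b a^-1) = tr(b a b a b)*tr(a) - tr(b a b a b a) = x*y*z^2 - x^2*z - z^3 - x*y + 3*z
apply: tr(a^-1 b a b a b a^-1) = tr(b a b a b a^-1)*tr(a) - tr(b a b a b) = x^2*y*z^2 - x^3*z - x*z^3 - x^2*y - y*z^2 + 4*x*z + y
tr(b^-2 a^-1 b a b a b a^-1) = tr(b^-1 a^-1 b a b a b a^-1)*tr(b) - tr(b^-1 a^-1 b a b a b a^-1 b) = x*y^2*z^3 - 2*x^2*y*z^2 - y^3*z^2 - y*z^4 + x^3*z + x*z^3 + x^2*y + y^3 + 5*y*z^2 - 4*x*z - 3*y
apply: tr(a^-1 b a b a b a^-1 b^-3) = tr(b^-2 a^-1 b a b a b a^-1)*tr(b) - tr(b^-2 a^-1 b a b a b a^-1 b) = x*y^3*z^3 - 2*x^2*y^2*z^2 - y^4*z^2 - y^2*z^4 + x^3*y*z + x^2*y^2 + x^2*z^2 + y^4 + 6*y^2*z^2 + z^4 - 4*x*y*z - 4*y^2 - 4*z^2 + 2
tr(a b a b a^-1 b^-4 a^-1 b) = tr(a^-1 b a b a b a^-1 b^-3)*tr(b) - tr(a^-1 b a b a b a^-1 b^-2) = x*y^4*z^3 - 2*x^2*y^3*z^2 - y^5*z^2 - y^3*z^4 + x^3*y^2*z - x*y^2*z^3 + x^2*y^3 + 3*x^2*y*z^2 + y^5 + 7*y^3*z^2 + 2*y*z^4 - x^3*z - 4*x*y^2*z - x*z^3 - x^2*y - 5*y^3 - 9*y*z^2 + 4*x*z + 5*y
tr(b a b a^-1 b^-4 a^-1 b^-1 a) = tr(a b a b a^-1 b^-4 a^-1)*tr(b) - tr(a b a b a^-1 b^-4 a^-1 b) = -x*y^4*z^3 + 2*x^2*y^3*z^2 + y^5*z^2 + y^3*z^4 - x^3*y^2*z - x*y^4*z + x*y^2*z^3 - 3*x^2*y*z^2 - 6*y^3*z^2 - 2*y*z^4 + x^3*z + 5*x*y^2*z + x*z^3 + y^3 + 8*y*z^2 - 4*x*z - 3*y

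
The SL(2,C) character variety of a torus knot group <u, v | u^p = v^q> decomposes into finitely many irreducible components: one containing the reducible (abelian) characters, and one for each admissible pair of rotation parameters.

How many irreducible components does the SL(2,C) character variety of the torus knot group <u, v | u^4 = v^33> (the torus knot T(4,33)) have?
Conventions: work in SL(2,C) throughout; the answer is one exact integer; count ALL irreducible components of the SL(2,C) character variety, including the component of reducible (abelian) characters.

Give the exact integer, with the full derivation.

49

In the torus knot group T(4,33), u^4 = v^33 is central, so an irreducible representation sends it to +I or -I (Schur).
This locks tr(u) to 2*cos(pi*alpha/4), alpha in 1..3, and tr(v) to 2*cos(pi*beta/33), beta in 1..32, on each component of irreducible characters.
Consistency of u^4 = (-1)^alpha I with v^33 = (-1)^beta I forces alpha = beta (mod 2).
Counting: 2 odd alphas x 16 odd betas + 1 even alphas x 16 even betas = 32 + 16 = 48.
components with irreducible characters: 48; plus the single component of reducible (abelian) characters: total 49.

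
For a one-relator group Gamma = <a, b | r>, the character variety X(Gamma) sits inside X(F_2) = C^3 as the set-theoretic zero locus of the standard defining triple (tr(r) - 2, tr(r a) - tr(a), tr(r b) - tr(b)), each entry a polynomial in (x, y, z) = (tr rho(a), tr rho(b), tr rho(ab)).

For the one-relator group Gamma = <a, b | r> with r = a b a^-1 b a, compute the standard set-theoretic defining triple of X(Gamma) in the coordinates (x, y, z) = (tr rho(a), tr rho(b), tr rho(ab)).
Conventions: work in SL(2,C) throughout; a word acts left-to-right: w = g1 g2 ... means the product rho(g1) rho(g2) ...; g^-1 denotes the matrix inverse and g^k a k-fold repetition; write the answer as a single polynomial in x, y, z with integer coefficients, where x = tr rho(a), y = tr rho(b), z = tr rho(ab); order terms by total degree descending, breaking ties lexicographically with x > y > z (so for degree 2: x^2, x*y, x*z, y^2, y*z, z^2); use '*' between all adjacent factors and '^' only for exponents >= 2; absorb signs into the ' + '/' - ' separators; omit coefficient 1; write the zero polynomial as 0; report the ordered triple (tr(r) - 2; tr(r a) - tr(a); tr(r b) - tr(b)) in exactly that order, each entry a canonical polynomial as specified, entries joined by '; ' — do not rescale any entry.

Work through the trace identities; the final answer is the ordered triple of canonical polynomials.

x^2*y*z - x^3 - x*y^2 - x*z^2 + y*z + 3*x - 2; x^3*y*z - x^4 - x^2*y^2 - x^2*z^2 + 4*x^2 + z^2 - x - 2; x*y*z^2 - x^2*z - z^3 - x*y - y + 3*z

use: trace(b^2 a) = trace(b) * trace(a b) - trace(a) = y*z - x
use: trace(b^2) = trace(b) * trace(b) - trace(1) = y^2 - 2
trace(b a^2 b) = trace(a) * trace(b^2 a) - trace(b^2) = x*y*z - x^2 - y^2 + 2
trace(b a b a) = trace(a b) * trace(a b) - trace(1)   [split at repeated a] = z^2 - 2
use: trace(b a^2 b a) = trace(a) * trace(b a b a) - trace(b a b) = x*z^2 - y*z - x
trace(a b a^-1 b a) = trace(b a^2 b) * trace(a) - trace(b a^2 b a) = x^2*y*z - x^3 - x*y^2 - x*z^2 + y*z + 3*x
use: trace(b a^2) = trace(a) * trace(b a) - trace(b)   [square of a] = x*z - y
trace(a^3 b) = trace(a) * trace(b a^2) - trace(b a)   [square of a] = x^2*z - x*y - z
use: trace(a^2) = trace(a) * trace(a) - trace(1)   [square of a] = x^2 - 2
use: trace(a^3) = trace(a) * trace(a^2) - trace(a)   [square of a] = x^3 - 3*x
apply: trace(b a^3 b) = trace(b) * trace(a^3 b) - trace(a^3)   [square of b] = x^2*y*z - x^3 - x*y^2 - y*z + 3*x
trace(b a^3 b a) = trace(a) * trace(b a b a^2) - trace(b a b a)   [square of a] = x^2*z^2 - x*y*z - x^2 - z^2 + 2
use: trace(a b a^-1 b a^2) = trace(b a^3 b) * trace(a) - trace(b a^3 b a)   [inverse elimination on a] = x^3*y*z - x^4 - x^2*y^2 - x^2*z^2 + 4*x^2 + z^2 - 2
trace(b a b a b) = trace(b) * trace(a b a b) - trace(a b a) = y*z^2 - x*z - y
apply: trace(b a b a b a) = trace(a b) * trace(a b a b) - trace(a^-1 b^-1) = z^3 - 3*z
trace(a b a^-1 b a b) = trace(b a b a b) * trace(a) - trace(b a b a b a) = x*y*z^2 - x^2*z - z^3 - x*y + 3*z
assemble the triple (trace(r) - 2; trace(r a) - x; trace(r b) - y)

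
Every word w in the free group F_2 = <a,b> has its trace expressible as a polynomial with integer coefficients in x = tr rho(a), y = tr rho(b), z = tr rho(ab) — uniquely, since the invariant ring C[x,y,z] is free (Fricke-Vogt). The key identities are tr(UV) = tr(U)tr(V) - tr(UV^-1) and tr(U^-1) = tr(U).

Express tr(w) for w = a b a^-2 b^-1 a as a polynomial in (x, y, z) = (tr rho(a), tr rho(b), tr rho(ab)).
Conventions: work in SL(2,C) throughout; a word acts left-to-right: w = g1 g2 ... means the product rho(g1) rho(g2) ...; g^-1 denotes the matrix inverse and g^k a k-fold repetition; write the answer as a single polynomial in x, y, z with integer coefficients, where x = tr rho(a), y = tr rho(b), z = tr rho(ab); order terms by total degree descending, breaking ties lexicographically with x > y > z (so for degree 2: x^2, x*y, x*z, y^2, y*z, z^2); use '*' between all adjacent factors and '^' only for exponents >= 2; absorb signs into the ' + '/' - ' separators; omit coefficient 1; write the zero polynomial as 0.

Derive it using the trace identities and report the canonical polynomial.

-x^3*y*z + x^4 + x^2*y^2 + x^2*z^2 - 4*x^2 + 2

and tr(a^2) = tr(a) tr(a) - tr(1) = x^2 - 2
next, tr(a b a) = tr(a) tr(b a) - tr(b) = x*z - y
tr(a^2 b a) = tr(a) tr(a b a) - tr(a b) = x^2*z - x*y - z
and tr(b a b a) = tr(a b) tr(a b) - tr(1) = z^2 - 2
tr(b a b) = tr(b) tr(a b) - tr(a) = y*z - x
next, tr(a^2 b a b) = tr(a) tr(b a b a) - tr(b a b) = x*z^2 - y*z - x
next, tr(b^-1 a^2 b a) = tr(a^2 b a) tr(b) - tr(a^2 b a b) = x^2*y*z - x*y^2 - x*z^2 + x
next, tr(a^-1 b^-1 a^2 b) = tr(b^-1 a^2 b) tr(a) - tr(b^-1 a^2 b a) = -x^2*y*z + x^3 + x*y^2 + x*z^2 - 3*x
tr(a b a^-2 b^-1 a) = tr(a^-1 b^-1 a^2 b) tr(a) - tr(a^-1 b^-1 a^2 b a) = -x^3*y*z + x^4 + x^2*y^2 + x^2*z^2 - 4*x^2 + 2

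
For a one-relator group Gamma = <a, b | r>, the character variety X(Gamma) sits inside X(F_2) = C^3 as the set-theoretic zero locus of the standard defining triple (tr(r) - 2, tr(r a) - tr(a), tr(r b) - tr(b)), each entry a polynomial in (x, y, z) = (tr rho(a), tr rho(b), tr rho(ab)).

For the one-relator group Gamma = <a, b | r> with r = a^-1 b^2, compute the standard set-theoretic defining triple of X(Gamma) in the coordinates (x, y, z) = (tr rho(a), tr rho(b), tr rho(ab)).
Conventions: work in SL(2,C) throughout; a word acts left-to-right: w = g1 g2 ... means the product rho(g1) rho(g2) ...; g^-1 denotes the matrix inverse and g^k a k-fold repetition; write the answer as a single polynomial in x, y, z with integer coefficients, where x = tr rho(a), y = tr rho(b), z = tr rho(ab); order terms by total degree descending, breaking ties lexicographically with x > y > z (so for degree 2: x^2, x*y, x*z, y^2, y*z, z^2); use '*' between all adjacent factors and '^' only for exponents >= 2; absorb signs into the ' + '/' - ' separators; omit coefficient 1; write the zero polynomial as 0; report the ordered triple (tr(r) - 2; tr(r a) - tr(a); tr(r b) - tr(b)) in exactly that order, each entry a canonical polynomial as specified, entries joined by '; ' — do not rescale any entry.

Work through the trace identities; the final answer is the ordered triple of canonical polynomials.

and trace(b^2) = trace(b) * trace(b) - trace(1)  (reduce the b square) = y^2 - 2
trace(b^2 a) = trace(b) * trace(a b) - trace(a)  (reduce the b square) = y*z - x
and trace(a^-1 b^2) = trace(b^2) * trace(a) - trace(b^2 a)  (eliminate a^-1) = x*y^2 - y*z - x
and trace(b^3) = trace(b) * trace(b^2) - trace(b)   [square of b] = y^3 - 3*y
and trace(b^3 a) = trace(b) * trace(a b^2) - trace(a b)   [square of b] = y^2*z - x*y - z
and trace(a^-1 b^3) = trace(b^3) * trace(a) - trace(b^3 a)   [inverse elimination on a] = x*y^3 - y^2*z - 2*x*y + z
assemble the triple (trace(r) - 2; trace(r a) - x; trace(r b) - y)

x*y^2 - y*z - x - 2; y^2 - x - 2; x*y^3 - y^2*z - 2*x*y - y + z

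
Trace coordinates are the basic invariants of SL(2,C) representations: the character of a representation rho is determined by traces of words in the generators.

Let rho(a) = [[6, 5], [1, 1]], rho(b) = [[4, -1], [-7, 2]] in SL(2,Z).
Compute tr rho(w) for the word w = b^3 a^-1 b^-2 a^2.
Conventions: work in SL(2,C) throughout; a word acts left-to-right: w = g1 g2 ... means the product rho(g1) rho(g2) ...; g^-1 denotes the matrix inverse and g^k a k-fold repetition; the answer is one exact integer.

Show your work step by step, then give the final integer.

883460

rho(b) = [[4, -1], [-7, 2]]
... * rho(b) = [[4, -1], [-7, 2]]  ->  [[23, -6], [-42, 11]]
... * rho(b) = [[4, -1], [-7, 2]]  ->  [[134, -35], [-245, 64]]
... * rho(a^-1) = [[1, -5], [-1, 6]]  ->  [[169, -880], [-309, 1609]]
... * rho(b^-1) = [[2, 1], [7, 4]]  ->  [[-5822, -3351], [10645, 6127]]
... * rho(b^-1) = [[2, 1], [7, 4]]  ->  [[-35101, -19226], [64179, 35153]]
... * rho(a) = [[6, 5], [1, 1]]  ->  [[-229832, -194731], [420227, 356048]]
... * rho(a) = [[6, 5], [1, 1]]  ->  [[-1573723, -1343891], [2877410, 2457183]]
tr = -1573723 + 2457183 = 883460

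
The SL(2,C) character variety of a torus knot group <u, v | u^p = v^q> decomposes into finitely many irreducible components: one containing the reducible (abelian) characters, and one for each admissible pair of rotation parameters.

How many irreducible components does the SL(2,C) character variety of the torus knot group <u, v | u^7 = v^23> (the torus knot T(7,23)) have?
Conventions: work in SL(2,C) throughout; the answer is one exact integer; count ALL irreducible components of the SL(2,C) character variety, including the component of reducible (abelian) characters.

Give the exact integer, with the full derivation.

67

Gamma = < u, v | u^7 = v^23 > (torus knot T(7,23)); the central element u^7 = v^23 acts as +I or -I in any irreducible SL(2,C) representation.
So on each irreducible component the traces are pinned: tr(u) = 2*cos(pi*alpha/7) with 1 <= alpha <= 6, tr(v) = 2*cos(pi*beta/23) with 1 <= beta <= 22.
u^7 = (-1)^alpha I and v^23 = (-1)^beta I must agree, so alpha and beta have equal parity.
Enumerate parity-matched pairs: 3*11 odd-odd plus 3*11 even-even gives 66.
Total: 66 irreducible-character components + 1 reducible (abelian) component = 67.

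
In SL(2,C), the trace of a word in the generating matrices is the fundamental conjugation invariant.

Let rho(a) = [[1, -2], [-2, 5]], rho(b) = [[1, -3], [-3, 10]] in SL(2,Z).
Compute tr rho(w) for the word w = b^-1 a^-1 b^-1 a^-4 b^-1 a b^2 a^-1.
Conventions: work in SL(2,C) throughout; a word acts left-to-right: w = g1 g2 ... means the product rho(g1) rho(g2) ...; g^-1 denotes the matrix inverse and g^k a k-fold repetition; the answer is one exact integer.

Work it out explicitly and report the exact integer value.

rho(b^-1) = [[10, 3], [3, 1]]
... * rho(a^-1) = [[5, 2], [2, 1]]  ->  [[56, 23], [17, 7]]
... * rho(b^-1) = [[10, 3], [3, 1]]  ->  [[629, 191], [191, 58]]
... * rho(a^-1) = [[5, 2], [2, 1]]  ->  [[3527, 1449], [1071, 440]]
... * rho(a^-1) = [[5, 2], [2, 1]]  ->  [[20533, 8503], [6235, 2582]]
... * rho(a^-1) = [[5, 2], [2, 1]]  ->  [[119671, 49569], [36339, 15052]]
... * rho(a^-1) = [[5, 2], [2, 1]]  ->  [[697493, 288911], [211799, 87730]]
... * rho(b^-1) = [[10, 3], [3, 1]]  ->  [[7841663, 2381390], [2381180, 723127]]
... * rho(a) = [[1, -2], [-2, 5]]  ->  [[3078883, -3776376], [934926, -1146725]]
... * rho(b) = [[1, -3], [-3, 10]]  ->  [[14408011, -47000409], [4375101, -14272028]]
... * rho(b) = [[1, -3], [-3, 10]]  ->  [[155409238, -513228123], [47191185, -155845583]]
... * rho(a^-1) = [[5, 2], [2, 1]]  ->  [[-249410056, -202409647], [-75735241, -61463213]]
tr = -249410056 + -61463213 = -310873269

-310873269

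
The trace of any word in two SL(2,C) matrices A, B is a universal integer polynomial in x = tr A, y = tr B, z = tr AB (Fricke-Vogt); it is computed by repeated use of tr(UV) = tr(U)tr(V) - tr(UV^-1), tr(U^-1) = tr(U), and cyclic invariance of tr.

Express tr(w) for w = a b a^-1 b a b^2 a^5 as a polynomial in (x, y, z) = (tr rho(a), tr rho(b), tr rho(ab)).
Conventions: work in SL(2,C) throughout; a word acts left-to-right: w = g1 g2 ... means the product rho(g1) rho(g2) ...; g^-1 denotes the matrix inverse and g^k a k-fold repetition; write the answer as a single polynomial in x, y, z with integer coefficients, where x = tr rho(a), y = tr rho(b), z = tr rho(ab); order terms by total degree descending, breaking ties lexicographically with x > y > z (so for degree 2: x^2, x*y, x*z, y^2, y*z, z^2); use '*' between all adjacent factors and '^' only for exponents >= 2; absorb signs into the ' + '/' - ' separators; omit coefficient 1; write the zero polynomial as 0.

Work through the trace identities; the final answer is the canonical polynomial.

tr(b a b a) = tr(a b) * tr(a b) - tr(1) = z^2 - 2
tr(b a b) = tr(b) * tr(a b) - tr(a) = y*z - x
tr(a b a b a) = tr(a) * tr(b a b a) - tr(b a b) = x*z^2 - y*z - x
tr(a b a^3 b) = tr(a) * tr(a b a b a) - tr(a b a b) = x^2*z^2 - x*y*z - x^2 - z^2 + 2
tr(b a^2) = tr(a) * tr(b a) - tr(b) = x*z - y
tr(a b a^2) = tr(a) * tr(b a^2) - tr(b a) = x^2*z - x*y - z
tr(a b a^3) = tr(a) * tr(a b a^2) - tr(a b a) = x^3*z - x^2*y - 2*x*z + y
tr(a^2 b^2 a b a) = tr(b) * tr(a b a^3 b) - tr(a b a^3) = x^2*y*z^2 - x^3*z - x*y^2*z - y*z^2 + 2*x*z + y
tr(a^2 b^2 a b) = tr(b) * tr(a b a^2 b) - tr(a b a^2) = x*y*z^2 - x^2*z - y^2*z + z
tr(a^3 b^2 a b a) = tr(a) * tr(a^2 b^2 a b a) - tr(a^2 b^2 a b) = x^3*y*z^2 - x^4*z - x^2*y^2*z - 2*x*y*z^2 + 3*x^2*z + y^2*z + x*y - z
tr(a^5 b^2 a b) = tr(a) * tr(a^3 b^2 a b a) - tr(a^3 b^2 a b) = x^4*y*z^2 - x^5*z - x^3*y^2*z - 3*x^2*y*z^2 + 4*x^3*z + 2*x*y^2*z + x^2*y + y*z^2 - 3*x*z - y
tr(a^2) = tr(a) * tr(a) - tr(1) = x^2 - 2
tr(a^3) = tr(a) * tr(a^2) - tr(a) = x^3 - 3*x
tr(a^4) = tr(a) * tr(a^3) - tr(a^2) = x^4 - 4*x^2 + 2
tr(b^2 a^4) = tr(b) * tr(a^4 b) - tr(a^4) = x^3*y*z - x^4 - x^2*y^2 - 2*x*y*z + 4*x^2 + y^2 - 2
tr(b^2) = tr(b) * tr(b) - tr(1) = y^2 - 2
tr(b^2 a^2) = tr(a) * tr(b^2 a) - tr(b^2) = x*y*z - x^2 - y^2 + 2
tr(b^2 a^3) = tr(a) * tr(b^2 a^2) - tr(b^2 a) = x^2*y*z - x^3 - x*y^2 - y*z + 3*x
tr(b^2 a^5) = tr(a) * tr(b^2 a^4) - tr(b^2 a^3) = x^4*y*z - x^5 - x^3*y^2 - 3*x^2*y*z + 5*x^3 + 2*x*y^2 + y*z - 5*x
tr(a^5 b^2 a) = tr(a) * tr(b^2 a^5) - tr(b^2 a^4) = x^5*y*z - x^6 - x^4*y^2 - 4*x^3*y*z + 6*x^4 + 3*x^2*y^2 + 3*x*y*z - 9*x^2 - y^2 + 2
tr(a^3 b^2 a b^2 a^2) = tr(b) * tr(a^5 b^2 a b) - tr(a^5 b^2 a) = x^4*y^2*z^2 - 2*x^5*y*z - x^3*y^3*z + x^6 + x^4*y^2 - 3*x^2*y^2*z^2 + 8*x^3*y*z + 2*x*y^3*z - 6*x^4 - 2*x^2*y^2 + y^2*z^2 - 6*x*y*z + 9*x^2 - 2
tr(a^2 b^2 a b^2 a) = tr(b) * tr(a^3 b^2 a b) - tr(a^3 b^2 a) = x^2*y^2*z^2 - 2*x^3*y*z - x*y^3*z + x^4 + x^2*y^2 - y^2*z^2 + 4*x*y*z - 4*x^2 + 2
tr(a b^2 a b) = tr(b) * tr(a b a b) - tr(a b a) = y*z^2 - x*z - y
tr(b^2 a b^2 a) = tr(b) * tr(a b^2 a b) - tr(a b^2 a) = y^2*z^2 - 2*x*y*z + x^2 - 2
tr(a b^3) = tr(b) * tr(b a b) - tr(b a) = y^2*z - x*y - z
tr(b^2 a b^2) = tr(b) * tr(a b^3) - tr(a b^2) = y^3*z - x*y^2 - 2*y*z + x
tr(a^2 b^2 a b^2) = tr(a) * tr(b^2 a b^2 a) - tr(b^2 a b^2) = x*y^2*z^2 - 2*x^2*y*z - y^3*z + x^3 + x*y^2 + 2*y*z - 3*x
tr(a^3 b^2 a b^2 a) = tr(a) * tr(a^2 b^2 a b^2 a) - tr(a^2 b^2 a b^2) = x^3*y^2*z^2 - 2*x^4*y*z - x^2*y^3*z + x^5 + x^3*y^2 - 2*x*y^2*z^2 + 6*x^2*y*z + y^3*z - 5*x^3 - x*y^2 - 2*y*z + 5*x
tr(b a b^2 a^6 b) = tr(a) * tr(a^3 b^2 a b^2 a^2) - tr(a^3 b^2 a b^2 a) = x^5*y^2*z^2 - 2*x^6*y*z - x^4*y^3*z + x^7 + x^5*y^2 - 4*x^3*y^2*z^2 + 10*x^4*y*z + 3*x^2*y^3*z - 7*x^5 - 3*x^3*y^2 + 3*x*y^2*z^2 - 12*x^2*y*z - y^3*z + 14*x^3 + x*y^2 + 2*y*z - 7*x
tr(b a b a b a) = tr(a b) * tr(a b a b) - tr(a^-1 b^-1) = z^3 - 3*z
tr(b a b a b a^2) = tr(a) * tr(b a b a b a) - tr(b a b a b) = x*z^3 - y*z^2 - 2*x*z + y
tr(a b a b a b a^2) = tr(a) * tr(b a b a b a^2) - tr(b a b a b a) = x^2*z^3 - x*y*z^2 - 2*x^2*z - z^3 + x*y + 3*z
tr(a^2 b a b a b a^2) = tr(a) * tr(a b a b a b a^2) - tr(a b a b a b a) = x^3*z^3 - x^2*y*z^2 - 2*x^3*z - 2*x*z^3 + x^2*y + y*z^2 + 5*x*z - y
tr(a^5 b a b a b) = tr(a) * tr(a^2 b a b a b a^2) - tr(a^2 b a b a b a) = x^4*z^3 - x^3*y*z^2 - 2*x^4*z - 3*x^2*z^3 + x^3*y + 2*x*y*z^2 + 7*x^2*z + z^3 - 2*x*y - 3*z
tr(a^2 b a b a^2) = tr(a) * tr(a b a b a^2) - tr(a b a b a) = x^3*z^2 - x^2*y*z - x^3 - 2*x*z^2 + y*z + 3*x
tr(a b a b a^4) = tr(a) * tr(a^2 b a b a^2) - tr(a^2 b a b a) = x^4*z^2 - x^3*y*z - x^4 - 3*x^2*z^2 + 2*x*y*z + 4*x^2 + z^2 - 2
tr(a^5 b a b a) = tr(a) * tr(a b a b a^4) - tr(a b a b a^3) = x^5*z^2 - x^4*y*z - x^5 - 4*x^3*z^2 + 3*x^2*y*z + 5*x^3 + 3*x*z^2 - y*z - 5*x
tr(a^3 b a b a b^2 a^2) = tr(b) * tr(a^5 b a b a b) - tr(a^5 b a b a) = x^4*y*z^3 - x^5*z^2 - x^3*y^2*z^2 - x^4*y*z - 3*x^2*y*z^3 + x^5 + x^3*y^2 + 4*x^3*z^2 + 2*x*y^2*z^2 + 4*x^2*y*z + y*z^3 - 5*x^3 - 2*x*y^2 - 3*x*z^2 - 2*y*z + 5*x
tr(b a b a b^2 a^2) = tr(b) * tr(a^2 b a b a b) - tr(a^2 b a b a) = x*y*z^3 - x^2*z^2 - y^2*z^2 - x*y*z + x^2 + y^2 + z^2 - 2
tr(b a b a b^2 a) = tr(b) * tr(a b a b a b) - tr(a b a b a) = y*z^3 - x*z^2 - 2*y*z + x
tr(b a b a b^2 a^3) = tr(a) * tr(b a b a b^2 a^2) - tr(b a b a b^2 a) = x^2*y*z^3 - x^3*z^2 - x*y^2*z^2 - x^2*y*z - y*z^3 + x^3 + x*y^2 + 2*x*z^2 + 2*y*z - 3*x
tr(a^3 b a b a b^2 a) = tr(a) * tr(b a b a b^2 a^3) - tr(b a b a b^2 a^2) = x^3*y*z^3 - x^4*z^2 - x^2*y^2*z^2 - x^3*y*z - 2*x*y*z^3 + x^4 + x^2*y^2 + 3*x^2*z^2 + y^2*z^2 + 3*x*y*z - 4*x^2 - y^2 - z^2 + 2
tr(b a b^2 a^6 b a) = tr(a) * tr(a^3 b a b a b^2 a^2) - tr(a^3 b a b a b^2 a) = x^5*y*z^3 - x^6*z^2 - x^4*y^2*z^2 - x^5*y*z - 4*x^3*y*z^3 + x^6 + x^4*y^2 + 5*x^4*z^2 + 3*x^2*y^2*z^2 + 5*x^3*y*z + 3*x*y*z^3 - 6*x^4 - 3*x^2*y^2 - 6*x^2*z^2 - y^2*z^2 - 5*x*y*z + 9*x^2 + y^2 + z^2 - 2
tr(a b a^-1 b a b^2 a^5) = tr(b a b^2 a^6 b) * tr(a) - tr(b a b^2 a^6 b a) = x^6*y^2*z^2 - 2*x^7*y*z - x^5*y^3*z - x^5*y*z^3 + x^8 + x^6*y^2 + x^6*z^2 - 3*x^4*y^2*z^2 + 11*x^5*y*z + 3*x^3*y^3*z + 4*x^3*y*z^3 - 8*x^6 - 4*x^4*y^2 - 5*x^4*z^2 - 17*x^3*y*z - x*y^3*z - 3*x*y*z^3 + 20*x^4 + 4*x^2*y^2 + 6*x^2*z^2 + y^2*z^2 + 7*x*y*z - 16*x^2 - y^2 - z^2 + 2

x^6*y^2*z^2 - 2*x^7*y*z - x^5*y^3*z - x^5*y*z^3 + x^8 + x^6*y^2 + x^6*z^2 - 3*x^4*y^2*z^2 + 11*x^5*y*z + 3*x^3*y^3*z + 4*x^3*y*z^3 - 8*x^6 - 4*x^4*y^2 - 5*x^4*z^2 - 17*x^3*y*z - x*y^3*z - 3*x*y*z^3 + 20*x^4 + 4*x^2*y^2 + 6*x^2*z^2 + y^2*z^2 + 7*x*y*z - 16*x^2 - y^2 - z^2 + 2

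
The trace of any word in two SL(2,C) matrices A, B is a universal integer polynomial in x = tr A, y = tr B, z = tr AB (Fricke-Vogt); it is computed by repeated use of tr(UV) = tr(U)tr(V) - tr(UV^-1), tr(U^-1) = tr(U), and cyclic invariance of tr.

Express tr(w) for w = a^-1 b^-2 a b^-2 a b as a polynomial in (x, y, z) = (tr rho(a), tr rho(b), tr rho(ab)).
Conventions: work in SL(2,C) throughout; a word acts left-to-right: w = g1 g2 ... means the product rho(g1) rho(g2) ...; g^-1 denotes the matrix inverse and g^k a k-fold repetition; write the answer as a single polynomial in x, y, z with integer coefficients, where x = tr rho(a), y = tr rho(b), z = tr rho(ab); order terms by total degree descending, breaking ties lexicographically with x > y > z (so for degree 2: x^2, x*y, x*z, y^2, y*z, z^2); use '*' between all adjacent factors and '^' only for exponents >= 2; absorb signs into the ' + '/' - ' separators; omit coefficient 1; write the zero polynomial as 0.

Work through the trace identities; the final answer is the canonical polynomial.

-x^2*y^4*z + x^3*y^3 + x*y^5 + 2*x*y^3*z^2 - y^4*z - y^2*z^3 - x^3*y - 4*x*y^3 - x*y*z^2 + 3*y^2*z + 2*x*y + z

tr(a^2) = tr(a) * tr(a) - tr(1) = x^2 - 2
tr(a^2 b) = tr(a) * tr(b a) - tr(b) = x*z - y
tr(b^-1 a^2) = tr(a^2) * tr(b) - tr(a^2 b) = x^2*y - x*z - y
tr(a^2 b a) = tr(a) * tr(a b a) - tr(a b) = x^2*z - x*y - z
tr(b a b a) = tr(b a) * tr(b a) - tr(1)   [split at repeated b] = z^2 - 2
tr(b a b) = tr(b) * tr(a b) - tr(a) = y*z - x
tr(a^2 b a b) = tr(a) * tr(b a b a) - tr(b a b) = x*z^2 - y*z - x
tr(b^-1 a^2 b a) = tr(a^2 b a) * tr(b) - tr(a^2 b a b) = x^2*y*z - x*y^2 - x*z^2 + x
tr(b^-2 a^2 b a) = tr(b^-1 a^2 b a) * tr(b) - tr(b^-1 a^2 b a b) = x^2*y^2*z - x*y^3 - x*y*z^2 - x^2*z + 2*x*y + z
tr(a b a^-1 b^-2 a) = tr(b^-2 a^2 b) * tr(a) - tr(b^-2 a^2 b a) = -x^2*y^2*z + x^3*y + x*y^3 + x*y*z^2 - 3*x*y - z
tr(b^-1 a b a) = tr(a b a) * tr(b) - tr(a b a b) = x*y*z - y^2 - z^2 + 2
tr(a b a b a b) = tr(b a b a) * tr(b a) - tr(a b)   [split at repeated b] = z^3 - 3*z
tr(b^-1 a b a b a) = tr(a b a b a) * tr(b) - tr(a b a b a b) = x*y*z^2 - y^2*z - z^3 - x*y + 3*z
tr(b^-2 a b a b a) = tr(b^-1 a b a b a) * tr(b) - tr(b^-1 a b a b a b) = x*y^2*z^2 - y^3*z - y*z^3 - x*y^2 - x*z^2 + 4*y*z + x
tr(a b a^-1 b^-2 a b) = tr(b^-2 a b a b) * tr(a) - tr(b^-2 a b a b a) = -x*y^2*z^2 + x^2*y*z + y^3*z + y*z^3 - 4*y*z + x
tr(b^-1 a b a^-1 b^-2 a) = tr(a b a^-1 b^-2 a) * tr(b) - tr(a b a^-1 b^-2 a b) = -x^2*y^3*z + x^3*y^2 + x*y^4 + 2*x*y^2*z^2 - x^2*y*z - y^3*z - y*z^3 - 3*x*y^2 + 3*y*z - x
tr(a^-1 b^-2 a b^-2 a b) = tr(b^-1 a b a^-1 b^-2 a) * tr(b) - tr(b^-1 a b a^-1 b^-2 a b) = -x^2*y^4*z + x^3*y^3 + x*y^5 + 2*x*y^3*z^2 - y^4*z - y^2*z^3 - x^3*y - 4*x*y^3 - x*y*z^2 + 3*y^2*z + 2*x*y + z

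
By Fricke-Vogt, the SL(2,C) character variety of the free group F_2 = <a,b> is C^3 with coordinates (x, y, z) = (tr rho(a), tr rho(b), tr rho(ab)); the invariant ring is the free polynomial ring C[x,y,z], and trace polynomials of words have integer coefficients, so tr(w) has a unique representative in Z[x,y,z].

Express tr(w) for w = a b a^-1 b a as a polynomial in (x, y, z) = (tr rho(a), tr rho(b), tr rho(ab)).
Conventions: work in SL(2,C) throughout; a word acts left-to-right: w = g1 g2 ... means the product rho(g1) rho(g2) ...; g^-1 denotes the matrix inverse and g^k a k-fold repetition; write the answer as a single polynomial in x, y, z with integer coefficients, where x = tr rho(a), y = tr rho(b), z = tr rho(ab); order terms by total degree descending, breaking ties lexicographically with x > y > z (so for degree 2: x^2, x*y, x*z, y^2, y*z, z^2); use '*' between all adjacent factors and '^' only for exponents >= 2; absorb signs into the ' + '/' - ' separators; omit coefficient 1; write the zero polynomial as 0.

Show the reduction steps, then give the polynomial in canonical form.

x^2*y*z - x^3 - x*y^2 - x*z^2 + y*z + 3*x

trace(a^2 b) = trace(a)*trace(b a) - trace(b) = x*z - y
trace(a^2) = trace(a)*trace(a) - trace(1) = x^2 - 2
trace(b a^2 b) = trace(b)*trace(a^2 b) - trace(a^2) = x*y*z - x^2 - y^2 + 2
trace(b a b a) = trace(b a)*trace(b a) - trace(1) = z^2 - 2
trace(b a b) = trace(b)*trace(a b) - trace(a) = y*z - x
trace(b a^2 b a) = trace(a)*trace(b a b a) - trace(b a b) = x*z^2 - y*z - x
trace(a b a^-1 b a) = trace(b a^2 b)*trace(a) - trace(b a^2 b a) = x^2*y*z - x^3 - x*y^2 - x*z^2 + y*z + 3*x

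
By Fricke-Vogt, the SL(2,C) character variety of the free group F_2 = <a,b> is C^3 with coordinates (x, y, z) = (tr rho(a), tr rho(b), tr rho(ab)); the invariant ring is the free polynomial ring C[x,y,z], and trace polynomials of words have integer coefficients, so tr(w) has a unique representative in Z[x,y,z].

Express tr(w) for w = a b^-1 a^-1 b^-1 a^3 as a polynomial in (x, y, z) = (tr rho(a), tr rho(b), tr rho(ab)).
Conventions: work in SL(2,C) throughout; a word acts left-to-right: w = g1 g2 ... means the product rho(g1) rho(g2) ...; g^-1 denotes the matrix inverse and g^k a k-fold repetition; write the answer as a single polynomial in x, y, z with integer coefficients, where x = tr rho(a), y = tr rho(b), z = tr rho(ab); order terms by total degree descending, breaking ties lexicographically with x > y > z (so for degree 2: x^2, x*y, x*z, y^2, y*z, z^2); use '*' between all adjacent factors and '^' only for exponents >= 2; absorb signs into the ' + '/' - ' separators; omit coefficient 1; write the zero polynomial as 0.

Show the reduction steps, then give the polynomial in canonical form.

reduce: tr(a^2) = tr(a)*tr(a) - tr(1)  (reduce the a square) = x^2 - 2
so tr(a^3) = tr(a)*tr(a^2) - tr(a)  (reduce the a square) = x^3 - 3*x
tr(a^4) = tr(a)*tr(a^3) - tr(a^2)  (reduce the a square) = x^4 - 4*x^2 + 2
tr(a b a) = tr(a)*tr(b a) - tr(b)  (reduce the a square) = x*z - y
so tr(a b a^2) = tr(a)*tr(a b a) - tr(a b)  (reduce the a square) = x^2*z - x*y - z
tr(a^4 b) = tr(a)*tr(a b a^2) - tr(a b a)  (reduce the a square) = x^3*z - x^2*y - 2*x*z + y
so tr(a^4 b^-1) = tr(a^4)*tr(b) - tr(a^4 b)  (eliminate b^-1) = x^4*y - x^3*z - 3*x^2*y + 2*x*z + y
reduce: tr(b^-1 a^4 b^-1) = tr(a^4 b^-1)*tr(b) - tr(a^4)  (eliminate b^-1) = x^4*y^2 - x^3*y*z - x^4 - 3*x^2*y^2 + 2*x*y*z + 4*x^2 + y^2 - 2
reduce: tr(a^5) = tr(a)*tr(a^4) - tr(a^3)  (reduce the a square) = x^5 - 5*x^3 + 5*x
tr(a^5 b) = tr(a)*tr(b a^4) - tr(b a^3)  (reduce the a square) = x^4*z - x^3*y - 3*x^2*z + 2*x*y + z
reduce: tr(a b^-1 a^4) = tr(a^5)*tr(b) - tr(a^5 b)  (eliminate b^-1) = x^5*y - x^4*z - 4*x^3*y + 3*x^2*z + 3*x*y - z
tr(b a b a) = tr(a b)*tr(a b) - tr(1)  (split on a) = z^2 - 2
reduce: tr(b a b) = tr(b)*tr(a b) - tr(a)  (reduce the b square) = y*z - x
tr(a b a b a) = tr(a)*tr(b a b a) - tr(b a b)  (reduce the a square) = x*z^2 - y*z - x
reduce: tr(a^2 b a b a) = tr(a)*tr(a b a b a) - tr(a b a b)  (reduce the a square) = x^2*z^2 - x*y*z - x^2 - z^2 + 2
tr(a^4 b a b) = tr(a)*tr(a^2 b a b a) - tr(a^2 b a b)  (reduce the a square) = x^3*z^2 - x^2*y*z - x^3 - 2*x*z^2 + y*z + 3*x
tr(a b^-1 a^4 b) = tr(a^4 b a)*tr(b) - tr(a^4 b a b)  (eliminate b^-1) = x^4*y*z - x^3*y^2 - x^3*z^2 - 2*x^2*y*z + x^3 + 2*x*y^2 + 2*x*z^2 - 3*x
tr(b^-1 a^4 b^-1 a) = tr(a b^-1 a^4)*tr(b) - tr(a b^-1 a^4 b)  (eliminate b^-1) = x^5*y^2 - 2*x^4*y*z - 3*x^3*y^2 + x^3*z^2 + 5*x^2*y*z - x^3 + x*y^2 - 2*x*z^2 - y*z + 3*x
tr(a b^-1 a^-1 b^-1 a^3) = tr(b^-1 a^4 b^-1)*tr(a) - tr(b^-1 a^4 b^-1 a)  (eliminate a^-1) = x^4*y*z - x^5 - x^3*z^2 - 3*x^2*y*z + 5*x^3 + 2*x*z^2 + y*z - 5*x

x^4*y*z - x^5 - x^3*z^2 - 3*x^2*y*z + 5*x^3 + 2*x*z^2 + y*z - 5*x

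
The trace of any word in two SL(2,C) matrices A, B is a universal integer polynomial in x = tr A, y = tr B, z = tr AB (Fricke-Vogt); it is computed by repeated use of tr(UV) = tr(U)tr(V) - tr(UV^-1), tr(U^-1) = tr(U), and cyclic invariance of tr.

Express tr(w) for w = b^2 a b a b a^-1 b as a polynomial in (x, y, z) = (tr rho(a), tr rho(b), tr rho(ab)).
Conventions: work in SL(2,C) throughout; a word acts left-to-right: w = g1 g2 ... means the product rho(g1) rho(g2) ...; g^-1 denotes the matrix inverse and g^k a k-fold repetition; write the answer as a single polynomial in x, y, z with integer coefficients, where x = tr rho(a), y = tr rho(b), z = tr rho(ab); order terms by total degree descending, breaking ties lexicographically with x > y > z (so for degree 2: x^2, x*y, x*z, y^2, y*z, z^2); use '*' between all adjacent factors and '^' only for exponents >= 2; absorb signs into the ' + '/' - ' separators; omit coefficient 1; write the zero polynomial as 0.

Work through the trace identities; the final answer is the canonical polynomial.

so tr(a b a b) = tr(b a) * tr(b a) - tr(1)   [split at a repeated b] = z^2 - 2
tr(a b a) = tr(a) * tr(b a) - tr(b)   [square of a] = x*z - y
so tr(b a b a b) = tr(b) * tr(a b a b) - tr(a b a)   [square of b] = y*z^2 - x*z - y
tr(b^2 a b a b) = tr(b) * tr(b a b a b) - tr(b a b a)   [square of b] = y^2*z^2 - x*y*z - y^2 - z^2 + 2
tr(b^3 a b a b) = tr(b) * tr(b^2 a b a b) - tr(b^2 a b a)   [square of b] = y^3*z^2 - x*y^2*z - y^3 - 2*y*z^2 + x*z + 3*y
so tr(a b a b a b) = tr(a b) * tr(a b a b) - tr(a^-1 b^-1)   [split at a repeated a] = z^3 - 3*z
so tr(b a b) = tr(b) * tr(a b) - tr(a)   [square of b] = y*z - x
tr(a b a b a) = tr(a) * tr(b a b a) - tr(b a b)   [square of a] = x*z^2 - y*z - x
so tr(b a b a b a b) = tr(b) * tr(a b a b a b) - tr(a b a b a)   [square of b] = y*z^3 - x*z^2 - 2*y*z + x
tr(b^3 a b a b a) = tr(b) * tr(b a b a b a b) - tr(b a b a b a)   [square of b] = y^2*z^3 - x*y*z^2 - 2*y^2*z - z^3 + x*y + 3*z
tr(b^2 a b a b a^-1 b) = tr(b^3 a b a b) * tr(a) - tr(b^3 a b a b a)   [inverse elimination on a] = x*y^3*z^2 - x^2*y^2*z - y^2*z^3 - x*y^3 - x*y*z^2 + x^2*z + 2*y^2*z + z^3 + 2*x*y - 3*z

x*y^3*z^2 - x^2*y^2*z - y^2*z^3 - x*y^3 - x*y*z^2 + x^2*z + 2*y^2*z + z^3 + 2*x*y - 3*z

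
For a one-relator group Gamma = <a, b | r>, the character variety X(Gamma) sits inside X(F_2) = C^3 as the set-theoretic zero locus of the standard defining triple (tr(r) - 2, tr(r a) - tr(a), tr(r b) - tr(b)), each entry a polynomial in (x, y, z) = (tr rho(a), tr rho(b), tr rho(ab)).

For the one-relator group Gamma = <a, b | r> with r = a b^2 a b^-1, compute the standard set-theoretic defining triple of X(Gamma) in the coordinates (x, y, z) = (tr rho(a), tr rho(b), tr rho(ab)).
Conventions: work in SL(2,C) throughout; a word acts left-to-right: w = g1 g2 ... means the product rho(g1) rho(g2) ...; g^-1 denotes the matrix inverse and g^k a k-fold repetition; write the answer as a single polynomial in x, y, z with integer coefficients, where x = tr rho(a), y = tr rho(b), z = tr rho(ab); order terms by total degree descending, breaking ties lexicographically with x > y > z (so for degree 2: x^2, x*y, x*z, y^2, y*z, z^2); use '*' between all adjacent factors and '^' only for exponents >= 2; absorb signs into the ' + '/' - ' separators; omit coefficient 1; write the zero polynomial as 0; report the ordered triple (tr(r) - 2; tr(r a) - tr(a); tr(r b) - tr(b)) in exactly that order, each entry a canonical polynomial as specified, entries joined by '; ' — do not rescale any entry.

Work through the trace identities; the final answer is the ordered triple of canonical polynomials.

apply: trace(b^2 a) = trace(b) trace(a b) - trace(a)   [square of b] = y*z - x
apply: trace(b^2) = trace(b) trace(b) - trace(1)   [square of b] = y^2 - 2
trace(a b^2 a) = trace(a) trace(b^2 a) - trace(b^2)   [square of a] = x*y*z - x^2 - y^2 + 2
trace(a b a b) = trace(b a) trace(b a) - trace(1)   [split at a repeated b] = z^2 - 2
trace(a b a) = trace(a) trace(b a) - trace(b)   [square of a] = x*z - y
use: trace(a b^2 a b) = trace(b) trace(a b a b) - trace(a b a)   [square of b] = y*z^2 - x*z - y
trace(a b^2 a b^-1) = trace(a b^2 a) trace(b) - trace(a b^2 a b)   [inverse elimination on b] = x*y^2*z - x^2*y - y^3 - y*z^2 + x*z + 3*y
trace(a^2 b^2 a) = trace(a) trace(a b^2 a) - trace(a b^2) = x^2*y*z - x^3 - x*y^2 - y*z + 3*x
apply: trace(b^2 a b) = trace(b) trace(a b^2) - trace(a b) = y^2*z - x*y - z
trace(a^2 b^2 a b) = trace(a) trace(b^2 a b a) - trace(b^2 a b) = x*y*z^2 - x^2*z - y^2*z + z
trace(a b^2 a b^-1 a) = trace(a^2 b^2 a) trace(b) - trace(a^2 b^2 a b) = x^2*y^2*z - x^3*y - x*y^3 - x*y*z^2 + x^2*z + 3*x*y - z
assemble the triple (trace(r) - 2; trace(r a) - x; trace(r b) - y)

x*y^2*z - x^2*y - y^3 - y*z^2 + x*z + 3*y - 2; x^2*y^2*z - x^3*y - x*y^3 - x*y*z^2 + x^2*z + 3*x*y - x - z; x*y*z - x^2 - y^2 - y + 2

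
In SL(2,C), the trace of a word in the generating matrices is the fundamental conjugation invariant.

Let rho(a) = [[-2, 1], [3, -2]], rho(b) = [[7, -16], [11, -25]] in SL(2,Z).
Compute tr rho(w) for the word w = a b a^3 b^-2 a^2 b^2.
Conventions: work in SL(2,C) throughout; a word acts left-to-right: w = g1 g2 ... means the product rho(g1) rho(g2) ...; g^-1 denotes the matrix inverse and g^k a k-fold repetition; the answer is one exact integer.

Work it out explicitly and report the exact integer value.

-8064210

rho(a) = [[-2, 1], [3, -2]]
... * rho(b) = [[7, -16], [11, -25]]  ->  [[-3, 7], [-1, 2]]
... * rho(a) = [[-2, 1], [3, -2]]  ->  [[27, -17], [8, -5]]
... * rho(a) = [[-2, 1], [3, -2]]  ->  [[-105, 61], [-31, 18]]
... * rho(a) = [[-2, 1], [3, -2]]  ->  [[393, -227], [116, -67]]
... * rho(b^-1) = [[-25, 16], [-11, 7]]  ->  [[-7328, 4699], [-2163, 1387]]
... * rho(b^-1) = [[-25, 16], [-11, 7]]  ->  [[131511, -84355], [38818, -24899]]
... * rho(a) = [[-2, 1], [3, -2]]  ->  [[-516087, 300221], [-152333, 88616]]
... * rho(a) = [[-2, 1], [3, -2]]  ->  [[1932837, -1116529], [570514, -329565]]
... * rho(b) = [[7, -16], [11, -25]]  ->  [[1248040, -3012167], [368383, -889099]]
... * rho(b) = [[7, -16], [11, -25]]  ->  [[-24397557, 55335535], [-7201408, 16333347]]
tr = -24397557 + 16333347 = -8064210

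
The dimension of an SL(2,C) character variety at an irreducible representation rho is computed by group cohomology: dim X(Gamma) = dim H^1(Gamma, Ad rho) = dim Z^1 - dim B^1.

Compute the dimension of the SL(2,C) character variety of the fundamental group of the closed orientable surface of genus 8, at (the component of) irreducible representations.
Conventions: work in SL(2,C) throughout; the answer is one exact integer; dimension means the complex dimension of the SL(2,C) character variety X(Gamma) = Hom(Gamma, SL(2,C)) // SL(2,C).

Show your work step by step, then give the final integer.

42

Gamma = pi_1(Sigma_8) = < a_1, b_1, ..., a_8, b_8 | prod [a_i, b_i] > has 2g = 16 generators and 1 relator.
A cocycle assigns one sl_2 vector per generator subject to the relator condition d_2(z) = 0: dim of the unconstrained space is 3*2g = 48.
d_2 is surjective at irreducible rho (its cokernel H^2 is dual to H^0 = 0), so dim Z^1 = 48 - 3 = 45.
dim B^1 = 3 (coboundaries, injective at irreducible rho).
dim X = dim H^1 = 45 - 3 = 42.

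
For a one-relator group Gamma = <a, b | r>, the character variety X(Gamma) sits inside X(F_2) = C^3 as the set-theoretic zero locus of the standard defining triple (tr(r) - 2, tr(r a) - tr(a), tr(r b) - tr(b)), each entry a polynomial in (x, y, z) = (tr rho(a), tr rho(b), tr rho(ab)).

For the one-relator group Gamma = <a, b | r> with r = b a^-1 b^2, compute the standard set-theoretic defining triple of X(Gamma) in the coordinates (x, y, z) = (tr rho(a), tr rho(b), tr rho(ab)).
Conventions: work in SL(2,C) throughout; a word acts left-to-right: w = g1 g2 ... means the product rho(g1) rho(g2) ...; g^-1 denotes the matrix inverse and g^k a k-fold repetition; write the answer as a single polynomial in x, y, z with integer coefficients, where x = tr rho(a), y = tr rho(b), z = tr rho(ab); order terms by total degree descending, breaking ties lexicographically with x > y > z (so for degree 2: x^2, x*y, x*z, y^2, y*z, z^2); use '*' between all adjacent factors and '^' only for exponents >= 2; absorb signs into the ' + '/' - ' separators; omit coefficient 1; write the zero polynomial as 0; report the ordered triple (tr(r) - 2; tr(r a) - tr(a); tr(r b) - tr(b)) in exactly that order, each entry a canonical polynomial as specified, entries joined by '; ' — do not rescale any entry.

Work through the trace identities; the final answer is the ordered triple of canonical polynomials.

x*y^3 - y^2*z - 2*x*y + z - 2; x*y^2*z - x^2*y - y*z^2 - x + y; x*y^4 - y^3*z - 3*x*y^2 + 2*y*z + x - y

use: tr(b^2) = tr(b)*tr(b) - tr(1) = y^2 - 2
tr(b^3) = tr(b)*tr(b^2) - tr(b) = y^3 - 3*y
tr(a b^2) = tr(b)*tr(a b) - tr(a) = y*z - x
tr(b^3 a) = tr(b)*tr(a b^2) - tr(a b) = y^2*z - x*y - z
apply: tr(b a^-1 b^2) = tr(b^3)*tr(a) - tr(b^3 a) = x*y^3 - y^2*z - 2*x*y + z
use: tr(a b a b) = tr(b a)*tr(b a) - tr(1) = z^2 - 2
tr(a b a) = tr(a)*tr(b a) - tr(b) = x*z - y
apply: tr(b^2 a b a) = tr(b)*tr(a b a b) - tr(a b a) = y*z^2 - x*z - y
apply: tr(b a^-1 b^2 a) = tr(b^2 a b)*tr(a) - tr(b^2 a b a) = x*y^2*z - x^2*y - y*z^2 + y
apply: tr(b^4) = tr(b)*tr(b^3) - tr(b^2) = y^4 - 4*y^2 + 2
tr(b^4 a) = tr(b)*tr(a b^3) - tr(a b^2) = y^3*z - x*y^2 - 2*y*z + x
tr(b a^-1 b^3) = tr(b^4)*tr(a) - tr(b^4 a) = x*y^4 - y^3*z - 3*x*y^2 + 2*y*z + x
assemble the triple (tr(r) - 2; tr(r a) - x; tr(r b) - y)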